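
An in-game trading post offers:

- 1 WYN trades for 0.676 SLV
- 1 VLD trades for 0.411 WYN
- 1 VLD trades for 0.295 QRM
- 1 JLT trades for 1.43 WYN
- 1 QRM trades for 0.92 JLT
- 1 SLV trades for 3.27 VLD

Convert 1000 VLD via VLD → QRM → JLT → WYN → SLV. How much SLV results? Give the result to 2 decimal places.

1000 VLD × 0.295 = 295 QRM
295 QRM × 0.92 = 271.4 JLT
271.4 JLT × 1.43 = 388.102 WYN
388.102 WYN × 0.676 = 262.356952 SLV

262.36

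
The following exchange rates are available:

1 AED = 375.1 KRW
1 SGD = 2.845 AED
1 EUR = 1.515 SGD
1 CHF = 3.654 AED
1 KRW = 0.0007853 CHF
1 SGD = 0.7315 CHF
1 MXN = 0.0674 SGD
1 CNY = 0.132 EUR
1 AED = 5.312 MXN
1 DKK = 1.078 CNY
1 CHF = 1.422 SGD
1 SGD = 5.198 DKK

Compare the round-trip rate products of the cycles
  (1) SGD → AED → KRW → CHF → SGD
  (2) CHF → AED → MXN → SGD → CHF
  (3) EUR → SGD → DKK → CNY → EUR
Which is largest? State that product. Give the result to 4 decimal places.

(1) 2.845 × 375.1 × 0.0007853 × 1.422 = 1.19169
(2) 3.654 × 5.312 × 0.0674 × 0.7315 = 0.95698
(3) 1.515 × 5.198 × 1.078 × 0.132 = 1.12058
Highest is cycle (1) at 1.1917 (>1, arbitrage).

1.1917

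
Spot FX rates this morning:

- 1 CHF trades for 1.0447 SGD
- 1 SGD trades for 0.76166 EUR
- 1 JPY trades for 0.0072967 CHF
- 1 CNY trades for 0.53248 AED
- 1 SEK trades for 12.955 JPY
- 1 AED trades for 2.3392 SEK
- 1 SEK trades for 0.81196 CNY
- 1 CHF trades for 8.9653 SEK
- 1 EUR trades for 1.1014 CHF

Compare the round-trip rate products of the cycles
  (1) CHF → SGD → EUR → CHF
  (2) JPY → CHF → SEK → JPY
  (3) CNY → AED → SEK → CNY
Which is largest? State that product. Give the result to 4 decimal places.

(1) 1.0447 × 0.76166 × 1.1014 = 0.87639
(2) 0.0072967 × 8.9653 × 12.955 = 0.84748
(3) 0.53248 × 2.3392 × 0.81196 = 1.01136
Highest is cycle (3) at 1.0114 (>1, arbitrage).

1.0114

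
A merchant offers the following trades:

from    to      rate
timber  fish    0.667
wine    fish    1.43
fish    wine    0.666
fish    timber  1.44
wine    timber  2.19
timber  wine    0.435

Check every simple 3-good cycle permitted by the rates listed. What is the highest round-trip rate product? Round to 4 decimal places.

0.9728

timber→fish→wine→timber: 0.667 × 0.666 × 2.19 = 0.97285
timber→wine→fish→timber: 0.435 × 1.43 × 1.44 = 0.89575
Maximum is timber→fish→wine→timber at 0.9728; no arbitrage — every cycle loses value.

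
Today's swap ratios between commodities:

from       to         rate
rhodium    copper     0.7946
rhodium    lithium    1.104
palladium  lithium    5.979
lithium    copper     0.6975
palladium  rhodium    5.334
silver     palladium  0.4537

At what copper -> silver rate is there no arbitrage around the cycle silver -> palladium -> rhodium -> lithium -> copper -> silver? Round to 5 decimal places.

Known legs of the cycle: 0.4537 × 5.334 × 1.104 × 0.6975 = 1.863524367432
For no arbitrage the full-cycle product must be 1, so the missing rate is 1 / 1.863524367432 ≈ 0.5366176.

0.53662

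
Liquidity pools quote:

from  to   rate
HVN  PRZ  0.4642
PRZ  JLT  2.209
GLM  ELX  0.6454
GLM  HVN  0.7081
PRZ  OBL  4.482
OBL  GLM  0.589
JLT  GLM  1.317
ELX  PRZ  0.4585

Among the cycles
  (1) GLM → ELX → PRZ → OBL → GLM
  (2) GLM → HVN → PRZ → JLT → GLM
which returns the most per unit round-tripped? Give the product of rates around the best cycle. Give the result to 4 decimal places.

(1) 0.6454 × 0.4585 × 4.482 × 0.589 = 0.78119
(2) 0.7081 × 0.4642 × 2.209 × 1.317 = 0.95627
Highest is cycle (2) at 0.9563 (≤1, no arbitrage).

0.9563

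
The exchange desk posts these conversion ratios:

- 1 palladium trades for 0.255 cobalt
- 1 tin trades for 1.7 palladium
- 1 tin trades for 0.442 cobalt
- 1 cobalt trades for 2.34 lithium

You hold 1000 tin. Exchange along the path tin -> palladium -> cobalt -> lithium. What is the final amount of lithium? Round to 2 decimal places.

1000 tin × 1.7 = 1700 palladium
1700 palladium × 0.255 = 433.5 cobalt
433.5 cobalt × 2.34 = 1014.39 lithium

1014.39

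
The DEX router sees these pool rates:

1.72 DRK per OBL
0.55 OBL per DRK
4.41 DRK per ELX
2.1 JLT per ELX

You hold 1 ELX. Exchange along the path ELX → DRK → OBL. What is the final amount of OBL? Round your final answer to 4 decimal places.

1 ELX × 4.41 = 4.41 DRK
4.41 DRK × 0.55 = 2.4255 OBL

2.4255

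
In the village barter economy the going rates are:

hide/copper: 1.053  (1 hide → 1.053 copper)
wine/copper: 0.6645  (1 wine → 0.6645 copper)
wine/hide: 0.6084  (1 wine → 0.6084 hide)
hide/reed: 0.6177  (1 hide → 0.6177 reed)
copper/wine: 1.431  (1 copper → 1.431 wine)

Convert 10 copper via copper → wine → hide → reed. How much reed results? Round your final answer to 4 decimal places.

10 copper × 1.431 = 14.31 wine
14.31 wine × 0.6084 = 8.706204 hide
8.706204 hide × 0.6177 = 5.3778222108 reed

5.3778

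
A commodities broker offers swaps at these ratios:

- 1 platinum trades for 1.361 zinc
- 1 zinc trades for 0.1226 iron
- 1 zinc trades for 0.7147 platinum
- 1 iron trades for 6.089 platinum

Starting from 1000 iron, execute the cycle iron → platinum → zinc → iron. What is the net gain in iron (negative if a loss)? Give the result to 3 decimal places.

16.002

1000 iron × 6.089 = 6089 platinum
6089 platinum × 1.361 = 8287.129 zinc
8287.129 zinc × 0.1226 = 1016.0020154 iron
Net change: 1016.0020154 − 1000 = 16.0020154 iron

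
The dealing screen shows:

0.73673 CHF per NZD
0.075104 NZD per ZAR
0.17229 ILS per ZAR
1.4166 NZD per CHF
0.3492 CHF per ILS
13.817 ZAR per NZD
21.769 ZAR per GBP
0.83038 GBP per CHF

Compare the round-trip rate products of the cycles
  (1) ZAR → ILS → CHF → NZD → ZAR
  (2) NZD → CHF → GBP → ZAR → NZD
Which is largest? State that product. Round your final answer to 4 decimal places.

1.1776

(1) 0.17229 × 0.3492 × 1.4166 × 13.817 = 1.17759
(2) 0.73673 × 0.83038 × 21.769 × 0.075104 = 1.00020
Highest is cycle (1) at 1.1776 (>1, arbitrage).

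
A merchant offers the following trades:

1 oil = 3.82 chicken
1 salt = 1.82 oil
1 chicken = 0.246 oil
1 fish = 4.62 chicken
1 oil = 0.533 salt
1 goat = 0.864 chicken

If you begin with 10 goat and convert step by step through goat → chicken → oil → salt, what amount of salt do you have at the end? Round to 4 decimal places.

10 goat × 0.864 = 8.64 chicken
8.64 chicken × 0.246 = 2.12544 oil
2.12544 oil × 0.533 = 1.13285952 salt

1.1329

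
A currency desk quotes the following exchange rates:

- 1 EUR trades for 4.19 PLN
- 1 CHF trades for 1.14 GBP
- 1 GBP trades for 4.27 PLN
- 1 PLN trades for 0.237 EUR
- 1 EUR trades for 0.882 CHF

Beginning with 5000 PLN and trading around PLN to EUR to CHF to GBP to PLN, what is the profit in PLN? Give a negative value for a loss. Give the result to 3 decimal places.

87.679

5000 PLN × 0.237 = 1185 EUR
1185 EUR × 0.882 = 1045.17 CHF
1045.17 CHF × 1.14 = 1191.4938 GBP
1191.4938 GBP × 4.27 = 5087.678526 PLN
Net change: 5087.678526 − 5000 = 87.678526 PLN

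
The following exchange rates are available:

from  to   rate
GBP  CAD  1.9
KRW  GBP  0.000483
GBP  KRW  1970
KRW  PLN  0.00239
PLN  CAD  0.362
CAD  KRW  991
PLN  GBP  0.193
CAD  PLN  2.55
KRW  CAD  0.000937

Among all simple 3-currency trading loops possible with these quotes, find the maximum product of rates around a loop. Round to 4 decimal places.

PLN→GBP→CAD→PLN: 0.193 × 1.9 × 2.55 = 0.93509
KRW→GBP→CAD→KRW: 0.000483 × 1.9 × 991 = 0.90944
KRW→PLN→GBP→KRW: 0.00239 × 0.193 × 1970 = 0.90870
KRW→PLN→CAD→KRW: 0.00239 × 0.362 × 991 = 0.85739
Maximum is PLN→GBP→CAD→PLN at 0.9351; no arbitrage — every cycle loses value.

0.9351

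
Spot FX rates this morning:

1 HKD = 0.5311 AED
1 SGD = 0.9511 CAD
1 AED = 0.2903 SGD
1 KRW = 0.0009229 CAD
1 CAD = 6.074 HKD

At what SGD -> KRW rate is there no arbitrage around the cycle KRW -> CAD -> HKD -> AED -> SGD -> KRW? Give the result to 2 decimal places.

1157.04

Known legs of the cycle: 0.0009229 × 6.074 × 0.5311 × 0.2903 = 0.000864276631918018
For no arbitrage the full-cycle product must be 1, so the missing rate is 1 / 0.000864276631918018 ≈ 1157.0370.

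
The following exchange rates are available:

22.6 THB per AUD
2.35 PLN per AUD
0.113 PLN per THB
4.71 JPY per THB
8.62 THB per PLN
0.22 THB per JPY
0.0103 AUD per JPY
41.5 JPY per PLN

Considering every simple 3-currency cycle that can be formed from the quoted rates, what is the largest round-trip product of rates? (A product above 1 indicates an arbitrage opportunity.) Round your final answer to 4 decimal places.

1.0964

THB→JPY→AUD→THB: 4.71 × 0.0103 × 22.6 = 1.09639
THB→PLN→JPY→THB: 0.113 × 41.5 × 0.22 = 1.03169
JPY→AUD→PLN→JPY: 0.0103 × 2.35 × 41.5 = 1.00451
Maximum is THB→JPY→AUD→THB at 1.0964; arbitrage exists.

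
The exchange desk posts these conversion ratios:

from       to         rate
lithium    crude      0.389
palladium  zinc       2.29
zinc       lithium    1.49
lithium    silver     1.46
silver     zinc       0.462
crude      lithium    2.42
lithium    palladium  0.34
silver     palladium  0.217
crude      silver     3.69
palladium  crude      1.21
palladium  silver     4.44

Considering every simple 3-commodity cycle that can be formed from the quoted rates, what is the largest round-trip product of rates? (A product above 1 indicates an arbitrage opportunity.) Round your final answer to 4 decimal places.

1.1601

palladium→zinc→lithium→palladium: 2.29 × 1.49 × 0.34 = 1.16011
silver→zinc→lithium→silver: 0.462 × 1.49 × 1.46 = 1.00503
palladium→crude→lithium→palladium: 1.21 × 2.42 × 0.34 = 0.99559
silver→palladium→crude→silver: 0.217 × 1.21 × 3.69 = 0.96888
Maximum is palladium→zinc→lithium→palladium at 1.1601; arbitrage exists.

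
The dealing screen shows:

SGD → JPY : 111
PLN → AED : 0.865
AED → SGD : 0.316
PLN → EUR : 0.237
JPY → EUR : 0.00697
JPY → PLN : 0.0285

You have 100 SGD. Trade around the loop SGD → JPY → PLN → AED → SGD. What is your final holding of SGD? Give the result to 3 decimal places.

86.471

100 SGD × 111 = 11100 JPY
11100 JPY × 0.0285 = 316.35 PLN
316.35 PLN × 0.865 = 273.64275 AED
273.64275 AED × 0.316 = 86.471109 SGD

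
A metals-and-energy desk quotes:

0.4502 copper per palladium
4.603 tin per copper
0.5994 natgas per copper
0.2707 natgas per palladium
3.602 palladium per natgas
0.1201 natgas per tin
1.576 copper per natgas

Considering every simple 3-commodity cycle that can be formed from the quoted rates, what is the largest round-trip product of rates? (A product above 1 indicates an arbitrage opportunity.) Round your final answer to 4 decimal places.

palladium→copper→natgas→palladium: 0.4502 × 0.5994 × 3.602 = 0.97200
copper→tin→natgas→copper: 4.603 × 0.1201 × 1.576 = 0.87124
Maximum is palladium→copper→natgas→palladium at 0.9720; no arbitrage — every cycle loses value.

0.9720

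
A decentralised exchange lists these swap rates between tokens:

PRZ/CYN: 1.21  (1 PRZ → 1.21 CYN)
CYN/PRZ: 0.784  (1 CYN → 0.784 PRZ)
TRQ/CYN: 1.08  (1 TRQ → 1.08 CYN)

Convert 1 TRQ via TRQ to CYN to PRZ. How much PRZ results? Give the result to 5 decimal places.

1 TRQ × 1.08 = 1.08 CYN
1.08 CYN × 0.784 = 0.84672 PRZ

0.84672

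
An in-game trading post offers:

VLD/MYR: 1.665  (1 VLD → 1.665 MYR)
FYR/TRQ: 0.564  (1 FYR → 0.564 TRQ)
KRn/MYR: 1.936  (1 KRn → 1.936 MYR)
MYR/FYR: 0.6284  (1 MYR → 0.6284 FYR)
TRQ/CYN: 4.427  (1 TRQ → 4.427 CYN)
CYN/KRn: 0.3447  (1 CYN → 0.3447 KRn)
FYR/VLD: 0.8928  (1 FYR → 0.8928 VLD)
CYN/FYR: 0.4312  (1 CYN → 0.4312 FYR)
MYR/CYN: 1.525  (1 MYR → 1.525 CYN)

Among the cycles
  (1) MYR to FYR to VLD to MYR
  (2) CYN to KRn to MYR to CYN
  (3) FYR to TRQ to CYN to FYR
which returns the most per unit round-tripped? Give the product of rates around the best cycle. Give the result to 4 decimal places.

1.0766

(1) 0.6284 × 0.8928 × 1.665 = 0.93412
(2) 0.3447 × 1.936 × 1.525 = 1.01769
(3) 0.564 × 4.427 × 0.4312 = 1.07663
Highest is cycle (3) at 1.0766 (>1, arbitrage).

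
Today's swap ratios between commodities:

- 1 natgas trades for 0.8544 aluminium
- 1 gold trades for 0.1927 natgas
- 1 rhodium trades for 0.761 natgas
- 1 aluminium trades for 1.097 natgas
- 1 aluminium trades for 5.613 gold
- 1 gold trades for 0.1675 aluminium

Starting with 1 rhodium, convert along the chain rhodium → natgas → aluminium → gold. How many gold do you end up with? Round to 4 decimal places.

3.6496

1 rhodium × 0.761 = 0.761 natgas
0.761 natgas × 0.8544 = 0.6501984 aluminium
0.6501984 aluminium × 5.613 = 3.6495636192 gold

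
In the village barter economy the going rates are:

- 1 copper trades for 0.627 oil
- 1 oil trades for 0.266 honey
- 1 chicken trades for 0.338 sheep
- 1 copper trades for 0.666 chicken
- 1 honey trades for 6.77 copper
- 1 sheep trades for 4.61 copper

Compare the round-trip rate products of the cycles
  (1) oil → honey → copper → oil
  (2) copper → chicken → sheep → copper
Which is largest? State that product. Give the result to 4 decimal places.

(1) 0.266 × 6.77 × 0.627 = 1.12911
(2) 0.666 × 0.338 × 4.61 = 1.03775
Highest is cycle (1) at 1.1291 (>1, arbitrage).

1.1291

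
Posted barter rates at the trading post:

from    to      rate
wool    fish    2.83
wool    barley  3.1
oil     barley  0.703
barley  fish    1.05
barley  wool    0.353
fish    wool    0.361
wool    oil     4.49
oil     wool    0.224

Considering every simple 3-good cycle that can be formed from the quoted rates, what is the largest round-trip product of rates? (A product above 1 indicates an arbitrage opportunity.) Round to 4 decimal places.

barley→fish→wool→barley: 1.05 × 0.361 × 3.1 = 1.17506
oil→barley→wool→oil: 0.703 × 0.353 × 4.49 = 1.11423
Maximum is barley→fish→wool→barley at 1.1751; arbitrage exists.

1.1751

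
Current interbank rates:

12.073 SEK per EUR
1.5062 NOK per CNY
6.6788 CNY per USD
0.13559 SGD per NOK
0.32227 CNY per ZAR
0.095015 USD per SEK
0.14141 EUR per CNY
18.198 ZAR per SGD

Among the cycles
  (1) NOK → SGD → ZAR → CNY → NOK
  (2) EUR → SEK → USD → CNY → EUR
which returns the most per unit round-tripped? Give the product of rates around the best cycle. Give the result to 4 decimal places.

1.1977

(1) 0.13559 × 18.198 × 0.32227 × 1.5062 = 1.19772
(2) 12.073 × 0.095015 × 6.6788 × 0.14141 = 1.08339
Highest is cycle (1) at 1.1977 (>1, arbitrage).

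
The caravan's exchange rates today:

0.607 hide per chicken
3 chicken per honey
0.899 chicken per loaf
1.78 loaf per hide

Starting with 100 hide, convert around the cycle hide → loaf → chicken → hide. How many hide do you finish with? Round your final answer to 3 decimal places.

100 hide × 1.78 = 178 loaf
178 loaf × 0.899 = 160.022 chicken
160.022 chicken × 0.607 = 97.133354 hide

97.133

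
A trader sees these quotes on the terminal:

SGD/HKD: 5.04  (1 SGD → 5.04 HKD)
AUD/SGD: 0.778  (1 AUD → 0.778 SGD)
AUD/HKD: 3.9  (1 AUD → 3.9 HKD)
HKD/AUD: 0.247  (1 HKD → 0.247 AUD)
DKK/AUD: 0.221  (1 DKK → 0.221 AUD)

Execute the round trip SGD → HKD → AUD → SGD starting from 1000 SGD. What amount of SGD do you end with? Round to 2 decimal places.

968.52

1000 SGD × 5.04 = 5040 HKD
5040 HKD × 0.247 = 1244.88 AUD
1244.88 AUD × 0.778 = 968.51664 SGD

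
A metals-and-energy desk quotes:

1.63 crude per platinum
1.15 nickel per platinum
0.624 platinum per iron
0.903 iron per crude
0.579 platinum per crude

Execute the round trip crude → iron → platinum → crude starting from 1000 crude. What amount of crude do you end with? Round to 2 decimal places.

1000 crude × 0.903 = 903 iron
903 iron × 0.624 = 563.472 platinum
563.472 platinum × 1.63 = 918.45936 crude

918.46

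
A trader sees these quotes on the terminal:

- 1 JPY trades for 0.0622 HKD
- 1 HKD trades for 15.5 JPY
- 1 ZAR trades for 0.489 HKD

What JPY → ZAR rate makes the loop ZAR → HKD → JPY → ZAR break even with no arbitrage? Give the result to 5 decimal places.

Known legs of the cycle: 0.489 × 15.5 = 7.5795
For no arbitrage the full-cycle product must be 1, so the missing rate is 1 / 7.5795 ≈ 0.1319348.

0.13193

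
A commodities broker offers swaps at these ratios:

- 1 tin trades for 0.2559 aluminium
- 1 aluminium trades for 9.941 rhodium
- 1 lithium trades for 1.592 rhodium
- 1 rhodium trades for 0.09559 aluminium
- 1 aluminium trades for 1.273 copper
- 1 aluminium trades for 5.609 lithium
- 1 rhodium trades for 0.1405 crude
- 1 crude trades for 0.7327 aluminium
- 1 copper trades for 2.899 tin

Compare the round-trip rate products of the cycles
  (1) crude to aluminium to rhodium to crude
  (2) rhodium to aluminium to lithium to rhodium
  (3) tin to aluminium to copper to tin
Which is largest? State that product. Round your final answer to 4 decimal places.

(1) 0.7327 × 9.941 × 0.1405 = 1.02337
(2) 0.09559 × 5.609 × 1.592 = 0.85357
(3) 0.2559 × 1.273 × 2.899 = 0.94438
Highest is cycle (1) at 1.0234 (>1, arbitrage).

1.0234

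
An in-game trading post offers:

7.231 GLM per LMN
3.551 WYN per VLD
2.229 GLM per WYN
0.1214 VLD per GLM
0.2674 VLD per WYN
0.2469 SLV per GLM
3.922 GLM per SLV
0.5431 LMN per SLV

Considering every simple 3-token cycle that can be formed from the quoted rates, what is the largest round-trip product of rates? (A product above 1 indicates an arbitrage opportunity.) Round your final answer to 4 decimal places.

0.9696

LMN→GLM→SLV→LMN: 7.231 × 0.2469 × 0.5431 = 0.96961
GLM→VLD→WYN→GLM: 0.1214 × 3.551 × 2.229 = 0.96090
Maximum is LMN→GLM→SLV→LMN at 0.9696; no arbitrage — every cycle loses value.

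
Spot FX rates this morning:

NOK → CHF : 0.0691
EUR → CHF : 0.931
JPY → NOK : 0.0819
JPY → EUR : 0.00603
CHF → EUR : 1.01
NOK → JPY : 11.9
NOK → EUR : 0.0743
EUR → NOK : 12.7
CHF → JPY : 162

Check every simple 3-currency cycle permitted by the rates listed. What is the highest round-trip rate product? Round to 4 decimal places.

0.9168

CHF→JPY→NOK→CHF: 162 × 0.0819 × 0.0691 = 0.91680
EUR→NOK→JPY→EUR: 12.7 × 11.9 × 0.00603 = 0.91131
CHF→JPY→EUR→CHF: 162 × 0.00603 × 0.931 = 0.90946
CHF→EUR→NOK→CHF: 1.01 × 12.7 × 0.0691 = 0.88635
Maximum is CHF→JPY→NOK→CHF at 0.9168; no arbitrage — every cycle loses value.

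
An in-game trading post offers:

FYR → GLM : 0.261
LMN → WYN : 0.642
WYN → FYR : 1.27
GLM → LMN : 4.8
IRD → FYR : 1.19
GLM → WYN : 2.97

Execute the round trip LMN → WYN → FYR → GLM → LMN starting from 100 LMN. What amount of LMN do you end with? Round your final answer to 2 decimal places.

102.15

100 LMN × 0.642 = 64.2 WYN
64.2 WYN × 1.27 = 81.534 FYR
81.534 FYR × 0.261 = 21.280374 GLM
21.280374 GLM × 4.8 = 102.1457952 LMN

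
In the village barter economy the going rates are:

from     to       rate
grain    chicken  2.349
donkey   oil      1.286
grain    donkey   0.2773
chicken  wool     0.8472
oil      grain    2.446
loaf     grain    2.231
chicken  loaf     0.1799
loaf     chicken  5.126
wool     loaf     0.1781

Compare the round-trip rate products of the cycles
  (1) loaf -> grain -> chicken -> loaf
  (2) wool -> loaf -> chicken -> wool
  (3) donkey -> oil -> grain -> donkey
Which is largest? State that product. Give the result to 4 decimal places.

0.9428

(1) 2.231 × 2.349 × 0.1799 = 0.94279
(2) 0.1781 × 5.126 × 0.8472 = 0.77344
(3) 1.286 × 2.446 × 0.2773 = 0.87226
Highest is cycle (1) at 0.9428 (≤1, no arbitrage).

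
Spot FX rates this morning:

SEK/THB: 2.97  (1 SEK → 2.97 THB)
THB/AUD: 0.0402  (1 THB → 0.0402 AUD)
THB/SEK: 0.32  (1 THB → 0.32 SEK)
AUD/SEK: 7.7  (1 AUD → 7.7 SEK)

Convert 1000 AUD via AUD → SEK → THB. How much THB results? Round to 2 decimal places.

1000 AUD × 7.7 = 7700 SEK
7700 SEK × 2.97 = 22869 THB

22869.00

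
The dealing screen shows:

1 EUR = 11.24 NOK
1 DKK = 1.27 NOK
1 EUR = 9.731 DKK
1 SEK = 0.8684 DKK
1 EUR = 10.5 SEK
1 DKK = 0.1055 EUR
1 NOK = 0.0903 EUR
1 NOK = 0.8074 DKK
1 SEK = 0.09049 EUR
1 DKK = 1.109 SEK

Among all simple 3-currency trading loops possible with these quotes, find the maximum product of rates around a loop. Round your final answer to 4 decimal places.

1.1160

NOK→EUR→DKK→NOK: 0.0903 × 9.731 × 1.27 = 1.11596
EUR→DKK→SEK→EUR: 9.731 × 1.109 × 0.09049 = 0.97654
EUR→SEK→DKK→EUR: 10.5 × 0.8684 × 0.1055 = 0.96197
NOK→DKK→EUR→NOK: 0.8074 × 0.1055 × 11.24 = 0.95743
Maximum is NOK→EUR→DKK→NOK at 1.1160; arbitrage exists.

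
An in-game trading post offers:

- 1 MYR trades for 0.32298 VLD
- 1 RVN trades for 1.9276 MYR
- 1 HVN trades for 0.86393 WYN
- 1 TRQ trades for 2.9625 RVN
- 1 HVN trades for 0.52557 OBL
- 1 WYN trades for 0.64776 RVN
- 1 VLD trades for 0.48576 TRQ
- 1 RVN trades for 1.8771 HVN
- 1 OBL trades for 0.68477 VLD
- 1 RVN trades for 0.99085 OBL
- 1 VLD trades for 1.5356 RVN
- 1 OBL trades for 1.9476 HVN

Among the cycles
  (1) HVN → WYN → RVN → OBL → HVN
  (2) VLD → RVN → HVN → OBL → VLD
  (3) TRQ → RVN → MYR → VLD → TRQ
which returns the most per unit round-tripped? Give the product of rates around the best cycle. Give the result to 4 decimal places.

1.0799

(1) 0.86393 × 0.64776 × 0.99085 × 1.9476 = 1.07994
(2) 1.5356 × 1.8771 × 0.52557 × 0.68477 = 1.03739
(3) 2.9625 × 1.9276 × 0.32298 × 0.48576 = 0.89593
Highest is cycle (1) at 1.0799 (>1, arbitrage).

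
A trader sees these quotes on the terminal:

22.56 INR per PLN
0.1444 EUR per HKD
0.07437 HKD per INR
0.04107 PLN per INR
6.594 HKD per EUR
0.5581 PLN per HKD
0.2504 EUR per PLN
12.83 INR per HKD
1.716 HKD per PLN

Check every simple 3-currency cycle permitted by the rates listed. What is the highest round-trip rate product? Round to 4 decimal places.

0.9364

HKD→PLN→INR→HKD: 0.5581 × 22.56 × 0.07437 = 0.93637
EUR→HKD→PLN→EUR: 6.594 × 0.5581 × 0.2504 = 0.92150
HKD→INR→PLN→HKD: 12.83 × 0.04107 × 1.716 = 0.90421
Maximum is HKD→PLN→INR→HKD at 0.9364; no arbitrage — every cycle loses value.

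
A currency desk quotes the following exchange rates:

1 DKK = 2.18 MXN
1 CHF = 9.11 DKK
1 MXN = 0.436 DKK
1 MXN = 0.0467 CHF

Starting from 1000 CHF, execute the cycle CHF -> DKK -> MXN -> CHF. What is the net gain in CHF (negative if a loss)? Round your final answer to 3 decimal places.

1000 CHF × 9.11 = 9110 DKK
9110 DKK × 2.18 = 19859.8 MXN
19859.8 MXN × 0.0467 = 927.45266 CHF
Net change: 927.45266 − 1000 = -72.54734 CHF

-72.547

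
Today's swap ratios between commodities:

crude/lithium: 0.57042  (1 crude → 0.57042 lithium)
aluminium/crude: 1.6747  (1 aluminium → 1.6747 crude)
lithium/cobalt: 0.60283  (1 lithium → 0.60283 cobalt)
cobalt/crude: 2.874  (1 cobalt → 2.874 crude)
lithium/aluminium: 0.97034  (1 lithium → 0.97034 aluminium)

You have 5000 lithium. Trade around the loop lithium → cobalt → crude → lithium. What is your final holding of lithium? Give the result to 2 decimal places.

5000 lithium × 0.60283 = 3014.15 cobalt
3014.15 cobalt × 2.874 = 8662.6671 crude
8662.6671 crude × 0.57042 = 4941.358567182 lithium

4941.36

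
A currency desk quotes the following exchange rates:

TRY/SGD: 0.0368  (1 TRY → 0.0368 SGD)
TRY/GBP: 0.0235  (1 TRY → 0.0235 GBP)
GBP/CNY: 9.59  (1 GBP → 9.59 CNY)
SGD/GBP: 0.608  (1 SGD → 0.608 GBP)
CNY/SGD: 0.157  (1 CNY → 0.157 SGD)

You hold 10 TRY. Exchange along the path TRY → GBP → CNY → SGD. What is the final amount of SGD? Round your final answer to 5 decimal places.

10 TRY × 0.0235 = 0.235 GBP
0.235 GBP × 9.59 = 2.25365 CNY
2.25365 CNY × 0.157 = 0.35382305 SGD

0.35382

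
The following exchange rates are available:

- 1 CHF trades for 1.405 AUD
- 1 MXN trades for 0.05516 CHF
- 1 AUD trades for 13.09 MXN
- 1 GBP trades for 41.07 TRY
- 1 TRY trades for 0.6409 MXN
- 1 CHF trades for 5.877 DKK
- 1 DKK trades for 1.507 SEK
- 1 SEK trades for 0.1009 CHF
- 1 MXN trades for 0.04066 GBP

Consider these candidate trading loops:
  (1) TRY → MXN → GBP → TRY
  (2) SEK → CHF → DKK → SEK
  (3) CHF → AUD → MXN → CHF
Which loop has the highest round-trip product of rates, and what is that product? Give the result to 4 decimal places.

1.0702

(1) 0.6409 × 0.04066 × 41.07 = 1.07024
(2) 0.1009 × 5.877 × 1.507 = 0.89363
(3) 1.405 × 13.09 × 0.05516 = 1.01447
Highest is cycle (1) at 1.0702 (>1, arbitrage).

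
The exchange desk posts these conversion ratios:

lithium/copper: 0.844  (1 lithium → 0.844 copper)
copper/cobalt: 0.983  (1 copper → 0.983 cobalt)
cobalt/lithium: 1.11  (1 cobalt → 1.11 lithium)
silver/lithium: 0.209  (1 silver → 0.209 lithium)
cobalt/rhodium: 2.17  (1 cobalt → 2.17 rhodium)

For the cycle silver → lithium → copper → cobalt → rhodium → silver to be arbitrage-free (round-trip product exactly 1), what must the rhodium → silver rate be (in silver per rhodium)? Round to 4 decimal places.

Known legs of the cycle: 0.209 × 0.844 × 0.983 × 2.17 = 0.37627207156
For no arbitrage the full-cycle product must be 1, so the missing rate is 1 / 0.37627207156 ≈ 2.657651.

2.6577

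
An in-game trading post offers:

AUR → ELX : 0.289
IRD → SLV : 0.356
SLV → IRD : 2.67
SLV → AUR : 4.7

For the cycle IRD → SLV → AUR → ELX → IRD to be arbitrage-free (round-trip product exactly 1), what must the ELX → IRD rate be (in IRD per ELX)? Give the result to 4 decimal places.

2.0680

Known legs of the cycle: 0.356 × 4.7 × 0.289 = 0.4835548
For no arbitrage the full-cycle product must be 1, so the missing rate is 1 / 0.4835548 ≈ 2.068018.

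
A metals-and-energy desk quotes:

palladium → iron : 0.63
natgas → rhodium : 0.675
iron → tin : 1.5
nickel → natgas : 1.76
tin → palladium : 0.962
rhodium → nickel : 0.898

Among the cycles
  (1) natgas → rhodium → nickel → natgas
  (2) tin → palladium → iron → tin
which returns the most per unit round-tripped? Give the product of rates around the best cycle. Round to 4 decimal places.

(1) 0.675 × 0.898 × 1.76 = 1.06682
(2) 0.962 × 0.63 × 1.5 = 0.90909
Highest is cycle (1) at 1.0668 (>1, arbitrage).

1.0668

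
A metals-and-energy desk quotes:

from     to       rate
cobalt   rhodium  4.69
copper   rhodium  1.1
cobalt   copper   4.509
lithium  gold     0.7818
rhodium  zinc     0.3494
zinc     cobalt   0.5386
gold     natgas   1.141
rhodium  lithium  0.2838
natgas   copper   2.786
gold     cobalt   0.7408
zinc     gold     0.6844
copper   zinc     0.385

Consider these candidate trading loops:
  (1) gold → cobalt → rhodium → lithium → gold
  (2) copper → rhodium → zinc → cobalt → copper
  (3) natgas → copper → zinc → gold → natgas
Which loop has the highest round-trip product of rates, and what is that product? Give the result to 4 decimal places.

(1) 0.7408 × 4.69 × 0.2838 × 0.7818 = 0.77087
(2) 1.1 × 0.3494 × 0.5386 × 4.509 = 0.93339
(3) 2.786 × 0.385 × 0.6844 × 1.141 = 0.83760
Highest is cycle (2) at 0.9334 (≤1, no arbitrage).

0.9334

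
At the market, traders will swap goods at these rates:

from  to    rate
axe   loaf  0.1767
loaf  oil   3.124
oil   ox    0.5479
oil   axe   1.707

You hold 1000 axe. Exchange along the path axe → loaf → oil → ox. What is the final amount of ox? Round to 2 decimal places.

302.45

1000 axe × 0.1767 = 176.7 loaf
176.7 loaf × 3.124 = 552.0108 oil
552.0108 oil × 0.5479 = 302.44671732 ox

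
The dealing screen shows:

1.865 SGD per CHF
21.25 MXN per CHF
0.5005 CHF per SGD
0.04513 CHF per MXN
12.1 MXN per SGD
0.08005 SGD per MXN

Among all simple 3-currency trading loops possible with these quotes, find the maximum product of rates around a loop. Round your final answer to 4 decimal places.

1.0184

CHF→SGD→MXN→CHF: 1.865 × 12.1 × 0.04513 = 1.01843
CHF→MXN→SGD→CHF: 21.25 × 0.08005 × 0.5005 = 0.85138
Maximum is CHF→SGD→MXN→CHF at 1.0184; arbitrage exists.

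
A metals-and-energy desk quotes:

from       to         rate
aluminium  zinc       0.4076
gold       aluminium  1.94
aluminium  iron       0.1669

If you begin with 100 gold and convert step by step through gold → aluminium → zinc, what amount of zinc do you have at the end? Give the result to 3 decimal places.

79.074

100 gold × 1.94 = 194 aluminium
194 aluminium × 0.4076 = 79.0744 zinc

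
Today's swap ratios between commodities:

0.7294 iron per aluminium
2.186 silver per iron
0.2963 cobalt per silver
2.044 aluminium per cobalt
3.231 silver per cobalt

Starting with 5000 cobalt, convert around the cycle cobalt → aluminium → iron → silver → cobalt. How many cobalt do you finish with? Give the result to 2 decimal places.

4828.35

5000 cobalt × 2.044 = 10220 aluminium
10220 aluminium × 0.7294 = 7454.468 iron
7454.468 iron × 2.186 = 16295.467048 silver
16295.467048 silver × 0.2963 = 4828.3468863224 cobalt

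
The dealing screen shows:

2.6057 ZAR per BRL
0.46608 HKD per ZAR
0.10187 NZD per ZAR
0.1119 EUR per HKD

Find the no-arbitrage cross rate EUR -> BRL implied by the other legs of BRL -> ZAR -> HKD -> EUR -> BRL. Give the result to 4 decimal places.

7.3584

Known legs of the cycle: 2.6057 × 0.46608 × 0.1119 = 0.1358985950064
For no arbitrage the full-cycle product must be 1, so the missing rate is 1 / 0.1358985950064 ≈ 7.358428.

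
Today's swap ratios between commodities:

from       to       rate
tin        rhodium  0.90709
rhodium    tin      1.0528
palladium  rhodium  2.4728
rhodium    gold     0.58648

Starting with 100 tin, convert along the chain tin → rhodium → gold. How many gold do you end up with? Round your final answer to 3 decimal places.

53.199

100 tin × 0.90709 = 90.709 rhodium
90.709 rhodium × 0.58648 = 53.19901432 gold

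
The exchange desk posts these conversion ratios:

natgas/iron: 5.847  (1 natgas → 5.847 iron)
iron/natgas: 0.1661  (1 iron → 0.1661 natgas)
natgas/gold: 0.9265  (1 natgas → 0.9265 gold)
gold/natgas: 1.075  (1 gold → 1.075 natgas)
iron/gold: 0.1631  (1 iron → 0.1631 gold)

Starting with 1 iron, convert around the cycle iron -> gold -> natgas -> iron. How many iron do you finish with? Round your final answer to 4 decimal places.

1.0252

1 iron × 0.1631 = 0.1631 gold
0.1631 gold × 1.075 = 0.1753325 natgas
0.1753325 natgas × 5.847 = 1.0251691275 iron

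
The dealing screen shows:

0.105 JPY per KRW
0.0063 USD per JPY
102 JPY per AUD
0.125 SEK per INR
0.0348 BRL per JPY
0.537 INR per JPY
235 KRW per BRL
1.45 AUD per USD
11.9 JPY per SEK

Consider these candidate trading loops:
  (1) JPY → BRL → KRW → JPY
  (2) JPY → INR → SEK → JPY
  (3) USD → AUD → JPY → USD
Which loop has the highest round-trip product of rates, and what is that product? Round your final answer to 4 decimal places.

(1) 0.0348 × 235 × 0.105 = 0.85869
(2) 0.537 × 0.125 × 11.9 = 0.79879
(3) 1.45 × 102 × 0.0063 = 0.93177
Highest is cycle (3) at 0.9318 (≤1, no arbitrage).

0.9318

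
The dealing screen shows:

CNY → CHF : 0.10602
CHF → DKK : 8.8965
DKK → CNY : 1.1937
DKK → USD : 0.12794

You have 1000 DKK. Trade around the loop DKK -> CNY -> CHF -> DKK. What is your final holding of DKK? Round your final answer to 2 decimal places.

1125.91

1000 DKK × 1.1937 = 1193.7 CNY
1193.7 CNY × 0.10602 = 126.556074 CHF
126.556074 CHF × 8.8965 = 1125.906112341 DKK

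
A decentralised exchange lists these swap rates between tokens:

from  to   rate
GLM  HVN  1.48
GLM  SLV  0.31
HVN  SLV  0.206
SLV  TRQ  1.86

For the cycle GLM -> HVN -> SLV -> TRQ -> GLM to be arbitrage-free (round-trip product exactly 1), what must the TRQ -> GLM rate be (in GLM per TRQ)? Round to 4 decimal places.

Known legs of the cycle: 1.48 × 0.206 × 1.86 = 0.5670768
For no arbitrage the full-cycle product must be 1, so the missing rate is 1 / 0.5670768 ≈ 1.763430.

1.7634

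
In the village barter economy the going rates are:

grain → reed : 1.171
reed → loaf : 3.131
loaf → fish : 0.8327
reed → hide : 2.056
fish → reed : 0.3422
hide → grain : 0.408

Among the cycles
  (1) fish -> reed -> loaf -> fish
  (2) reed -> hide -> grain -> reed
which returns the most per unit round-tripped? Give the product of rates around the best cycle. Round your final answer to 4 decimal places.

(1) 0.3422 × 3.131 × 0.8327 = 0.89218
(2) 2.056 × 0.408 × 1.171 = 0.98229
Highest is cycle (2) at 0.9823 (≤1, no arbitrage).

0.9823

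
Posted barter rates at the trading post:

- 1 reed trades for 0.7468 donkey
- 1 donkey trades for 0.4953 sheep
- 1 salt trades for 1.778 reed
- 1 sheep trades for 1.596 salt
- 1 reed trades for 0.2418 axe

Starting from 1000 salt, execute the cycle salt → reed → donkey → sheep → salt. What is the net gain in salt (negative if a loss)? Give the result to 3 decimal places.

1000 salt × 1.778 = 1778 reed
1778 reed × 0.7468 = 1327.8104 donkey
1327.8104 donkey × 0.4953 = 657.66449112 sheep
657.66449112 sheep × 1.596 = 1049.63252782752 salt
Net change: 1049.63252782752 − 1000 = 49.63252782752 salt

49.633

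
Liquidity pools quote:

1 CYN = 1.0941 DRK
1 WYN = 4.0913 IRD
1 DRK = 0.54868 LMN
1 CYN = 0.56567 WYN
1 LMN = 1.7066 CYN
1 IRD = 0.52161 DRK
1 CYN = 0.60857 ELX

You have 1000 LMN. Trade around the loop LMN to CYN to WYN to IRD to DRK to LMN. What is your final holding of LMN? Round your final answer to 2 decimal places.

1000 LMN × 1.7066 = 1706.6 CYN
1706.6 CYN × 0.56567 = 965.372422 WYN
965.372422 WYN × 4.0913 = 3949.6281901286 IRD
3949.6281901286 IRD × 0.52161 = 2060.165560252979046 DRK
2060.165560252979046 DRK × 0.54868 = 1130.37163959960454295928 LMN

1130.37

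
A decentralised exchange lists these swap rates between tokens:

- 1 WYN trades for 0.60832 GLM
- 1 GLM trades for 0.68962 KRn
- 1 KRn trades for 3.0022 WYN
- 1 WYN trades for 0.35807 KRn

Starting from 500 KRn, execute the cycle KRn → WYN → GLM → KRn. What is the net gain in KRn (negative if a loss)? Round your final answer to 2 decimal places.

129.73

500 KRn × 3.0022 = 1501.1 WYN
1501.1 WYN × 0.60832 = 913.149152 GLM
913.149152 GLM × 0.68962 = 629.72591820224 KRn
Net change: 629.72591820224 − 500 = 129.72591820224 KRn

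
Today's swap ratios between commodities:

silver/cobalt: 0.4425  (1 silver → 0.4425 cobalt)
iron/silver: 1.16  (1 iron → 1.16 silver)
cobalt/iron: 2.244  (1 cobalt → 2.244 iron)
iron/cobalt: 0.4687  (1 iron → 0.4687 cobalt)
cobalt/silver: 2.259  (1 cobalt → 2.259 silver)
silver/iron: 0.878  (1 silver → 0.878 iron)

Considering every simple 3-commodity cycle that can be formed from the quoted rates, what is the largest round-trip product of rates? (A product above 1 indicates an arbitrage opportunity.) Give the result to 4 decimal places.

1.1518

iron→silver→cobalt→iron: 1.16 × 0.4425 × 2.244 = 1.15185
iron→cobalt→silver→iron: 0.4687 × 2.259 × 0.878 = 0.92962
Maximum is iron→silver→cobalt→iron at 1.1518; arbitrage exists.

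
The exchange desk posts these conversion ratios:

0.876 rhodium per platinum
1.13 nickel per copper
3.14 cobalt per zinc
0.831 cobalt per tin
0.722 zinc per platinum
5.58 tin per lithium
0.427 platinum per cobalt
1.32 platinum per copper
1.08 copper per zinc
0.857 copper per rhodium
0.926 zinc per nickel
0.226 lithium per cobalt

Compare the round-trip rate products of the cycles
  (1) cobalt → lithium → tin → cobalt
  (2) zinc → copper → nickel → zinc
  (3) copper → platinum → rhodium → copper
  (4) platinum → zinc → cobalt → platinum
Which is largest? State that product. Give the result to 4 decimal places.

(1) 0.226 × 5.58 × 0.831 = 1.04796
(2) 1.08 × 1.13 × 0.926 = 1.13009
(3) 1.32 × 0.876 × 0.857 = 0.99097
(4) 0.722 × 3.14 × 0.427 = 0.96804
Highest is cycle (2) at 1.1301 (>1, arbitrage).

1.1301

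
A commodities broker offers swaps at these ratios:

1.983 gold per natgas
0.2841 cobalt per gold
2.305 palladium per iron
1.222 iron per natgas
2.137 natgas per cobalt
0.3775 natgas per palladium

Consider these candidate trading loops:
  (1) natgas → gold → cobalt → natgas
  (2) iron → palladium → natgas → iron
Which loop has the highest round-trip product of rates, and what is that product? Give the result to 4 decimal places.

1.2039

(1) 1.983 × 0.2841 × 2.137 = 1.20392
(2) 2.305 × 0.3775 × 1.222 = 1.06331
Highest is cycle (1) at 1.2039 (>1, arbitrage).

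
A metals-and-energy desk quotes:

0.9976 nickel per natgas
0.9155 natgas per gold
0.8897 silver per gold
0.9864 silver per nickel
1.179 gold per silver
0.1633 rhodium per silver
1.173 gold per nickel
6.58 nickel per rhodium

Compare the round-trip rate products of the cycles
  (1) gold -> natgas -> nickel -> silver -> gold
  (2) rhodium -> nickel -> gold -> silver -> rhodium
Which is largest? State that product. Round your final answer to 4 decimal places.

(1) 0.9155 × 0.9976 × 0.9864 × 1.179 = 1.06214
(2) 6.58 × 1.173 × 0.8897 × 0.1633 = 1.12138
Highest is cycle (2) at 1.1214 (>1, arbitrage).

1.1214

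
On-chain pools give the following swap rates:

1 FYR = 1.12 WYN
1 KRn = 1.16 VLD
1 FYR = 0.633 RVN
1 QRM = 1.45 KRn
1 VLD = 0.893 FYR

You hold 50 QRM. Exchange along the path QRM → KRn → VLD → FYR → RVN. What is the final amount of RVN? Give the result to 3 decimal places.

47.539

50 QRM × 1.45 = 72.5 KRn
72.5 KRn × 1.16 = 84.1 VLD
84.1 VLD × 0.893 = 75.1013 FYR
75.1013 FYR × 0.633 = 47.5391229 RVN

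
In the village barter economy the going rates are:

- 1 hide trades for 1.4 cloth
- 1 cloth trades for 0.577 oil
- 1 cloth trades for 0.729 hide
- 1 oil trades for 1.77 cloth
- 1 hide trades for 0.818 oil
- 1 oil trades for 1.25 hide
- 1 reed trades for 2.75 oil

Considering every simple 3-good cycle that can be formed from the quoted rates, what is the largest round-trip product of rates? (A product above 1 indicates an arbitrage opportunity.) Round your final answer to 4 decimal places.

hide→oil→cloth→hide: 0.818 × 1.77 × 0.729 = 1.05549
hide→cloth→oil→hide: 1.4 × 0.577 × 1.25 = 1.00975
Maximum is hide→oil→cloth→hide at 1.0555; arbitrage exists.

1.0555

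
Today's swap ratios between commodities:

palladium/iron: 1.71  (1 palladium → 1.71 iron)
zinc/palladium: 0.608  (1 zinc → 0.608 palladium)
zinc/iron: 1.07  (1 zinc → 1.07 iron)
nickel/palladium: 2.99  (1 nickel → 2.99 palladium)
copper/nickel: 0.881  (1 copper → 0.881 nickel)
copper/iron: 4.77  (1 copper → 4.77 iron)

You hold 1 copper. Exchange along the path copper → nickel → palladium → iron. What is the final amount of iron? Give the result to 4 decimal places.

1 copper × 0.881 = 0.881 nickel
0.881 nickel × 2.99 = 2.63419 palladium
2.63419 palladium × 1.71 = 4.5044649 iron

4.5045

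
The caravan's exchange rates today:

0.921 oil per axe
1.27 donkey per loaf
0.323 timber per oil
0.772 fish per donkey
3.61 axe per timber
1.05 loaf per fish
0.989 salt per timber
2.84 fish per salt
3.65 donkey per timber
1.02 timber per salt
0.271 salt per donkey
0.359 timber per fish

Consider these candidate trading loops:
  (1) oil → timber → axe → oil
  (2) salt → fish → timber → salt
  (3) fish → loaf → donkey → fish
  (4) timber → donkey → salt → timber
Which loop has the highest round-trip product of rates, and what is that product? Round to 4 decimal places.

1.0739

(1) 0.323 × 3.61 × 0.921 = 1.07391
(2) 2.84 × 0.359 × 0.989 = 1.00834
(3) 1.05 × 1.27 × 0.772 = 1.02946
(4) 3.65 × 0.271 × 1.02 = 1.00893
Highest is cycle (1) at 1.0739 (>1, arbitrage).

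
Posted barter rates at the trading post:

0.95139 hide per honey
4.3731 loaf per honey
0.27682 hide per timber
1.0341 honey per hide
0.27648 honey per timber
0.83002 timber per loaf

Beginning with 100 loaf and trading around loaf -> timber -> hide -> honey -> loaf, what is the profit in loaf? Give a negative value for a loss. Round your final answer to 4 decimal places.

3.9054

100 loaf × 0.83002 = 83.002 timber
83.002 timber × 0.27682 = 22.97661364 hide
22.97661364 hide × 1.0341 = 23.760116165124 honey
23.760116165124 honey × 4.3731 = 103.9053640017037644 loaf
Net change: 103.9053640017037644 − 100 = 3.9053640017037644 loaf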